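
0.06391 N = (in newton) 0.06391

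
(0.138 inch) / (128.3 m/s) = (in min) 4.553e-07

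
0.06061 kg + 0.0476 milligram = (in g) 60.61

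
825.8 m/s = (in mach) 2.425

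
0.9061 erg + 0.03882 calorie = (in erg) 1.624e+06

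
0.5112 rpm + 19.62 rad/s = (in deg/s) 1127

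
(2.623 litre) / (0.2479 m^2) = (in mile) 6.575e-06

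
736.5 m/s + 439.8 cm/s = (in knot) 1440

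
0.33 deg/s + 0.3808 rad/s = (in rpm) 3.691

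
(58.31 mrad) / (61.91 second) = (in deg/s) 0.05396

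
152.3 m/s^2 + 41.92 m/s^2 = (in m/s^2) 194.2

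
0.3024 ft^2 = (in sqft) 0.3024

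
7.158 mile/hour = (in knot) 6.22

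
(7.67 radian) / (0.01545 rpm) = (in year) 0.0001503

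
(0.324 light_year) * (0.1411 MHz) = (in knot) 8.407e+20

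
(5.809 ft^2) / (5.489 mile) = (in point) 0.1732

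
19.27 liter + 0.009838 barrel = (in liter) 20.83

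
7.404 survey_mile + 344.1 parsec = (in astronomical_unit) 7.098e+07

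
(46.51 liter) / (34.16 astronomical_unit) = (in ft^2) 9.797e-14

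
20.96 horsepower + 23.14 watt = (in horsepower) 20.99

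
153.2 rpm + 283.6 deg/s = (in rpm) 200.5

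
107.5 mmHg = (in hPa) 143.3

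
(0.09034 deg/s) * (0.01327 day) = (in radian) 1.808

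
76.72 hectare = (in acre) 189.6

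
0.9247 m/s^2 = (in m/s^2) 0.9247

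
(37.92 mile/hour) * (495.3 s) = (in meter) 8396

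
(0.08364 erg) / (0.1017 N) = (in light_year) 8.693e-24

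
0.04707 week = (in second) 2.847e+04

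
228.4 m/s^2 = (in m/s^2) 228.4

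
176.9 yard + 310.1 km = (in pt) 8.795e+08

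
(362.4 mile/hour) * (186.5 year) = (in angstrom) 9.528e+21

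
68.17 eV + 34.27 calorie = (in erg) 1.434e+09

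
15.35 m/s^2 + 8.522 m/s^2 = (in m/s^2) 23.87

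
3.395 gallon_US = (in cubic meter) 0.01285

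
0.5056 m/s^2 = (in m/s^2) 0.5056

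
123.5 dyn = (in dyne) 123.5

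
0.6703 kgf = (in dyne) 6.573e+05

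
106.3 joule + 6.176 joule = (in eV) 7.02e+20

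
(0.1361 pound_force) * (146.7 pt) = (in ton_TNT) 7.488e-12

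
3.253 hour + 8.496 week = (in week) 8.515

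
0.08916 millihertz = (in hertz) 8.916e-05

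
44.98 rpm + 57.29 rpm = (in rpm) 102.3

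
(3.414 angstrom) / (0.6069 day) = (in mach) 1.912e-17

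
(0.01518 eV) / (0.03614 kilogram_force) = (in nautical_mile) 3.705e-24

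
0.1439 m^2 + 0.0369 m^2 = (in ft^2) 1.946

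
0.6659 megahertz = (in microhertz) 6.659e+11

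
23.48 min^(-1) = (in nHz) 3.913e+08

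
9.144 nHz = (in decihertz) 9.144e-08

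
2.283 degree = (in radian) 0.03985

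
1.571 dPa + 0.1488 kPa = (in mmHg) 1.117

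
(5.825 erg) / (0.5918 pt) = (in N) 0.00279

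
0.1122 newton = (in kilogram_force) 0.01144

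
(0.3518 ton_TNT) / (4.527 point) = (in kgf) 9.398e+10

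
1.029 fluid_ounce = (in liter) 0.03043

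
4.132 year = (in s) 1.303e+08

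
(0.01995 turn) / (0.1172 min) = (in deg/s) 1.021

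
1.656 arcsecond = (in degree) 0.00046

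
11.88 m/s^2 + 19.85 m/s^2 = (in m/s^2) 31.73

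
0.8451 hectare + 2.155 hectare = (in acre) 7.413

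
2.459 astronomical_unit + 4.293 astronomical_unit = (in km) 1.01e+09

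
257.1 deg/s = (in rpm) 42.85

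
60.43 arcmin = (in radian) 0.01758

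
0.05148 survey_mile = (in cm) 8285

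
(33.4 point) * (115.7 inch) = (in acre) 8.557e-06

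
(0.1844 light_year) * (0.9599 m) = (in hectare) 1.675e+11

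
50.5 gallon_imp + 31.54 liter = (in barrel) 1.642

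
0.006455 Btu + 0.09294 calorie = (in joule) 7.199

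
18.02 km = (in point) 5.108e+07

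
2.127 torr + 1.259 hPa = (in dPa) 4095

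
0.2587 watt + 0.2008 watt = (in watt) 0.4595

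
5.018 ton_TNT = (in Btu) 1.99e+07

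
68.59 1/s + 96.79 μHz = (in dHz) 685.9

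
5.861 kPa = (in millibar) 58.61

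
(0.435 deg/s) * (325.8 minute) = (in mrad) 1.484e+05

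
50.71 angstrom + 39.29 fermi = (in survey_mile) 3.151e-12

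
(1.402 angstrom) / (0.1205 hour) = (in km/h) 1.163e-12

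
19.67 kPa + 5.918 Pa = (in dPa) 1.968e+05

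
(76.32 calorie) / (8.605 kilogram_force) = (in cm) 378.4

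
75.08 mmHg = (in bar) 0.1001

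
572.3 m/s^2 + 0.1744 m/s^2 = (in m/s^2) 572.5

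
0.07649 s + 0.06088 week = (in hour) 10.23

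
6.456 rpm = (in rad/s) 0.6761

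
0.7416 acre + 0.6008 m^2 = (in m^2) 3002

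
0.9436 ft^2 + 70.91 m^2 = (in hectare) 0.0071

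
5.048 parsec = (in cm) 1.558e+19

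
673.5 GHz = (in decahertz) 6.735e+10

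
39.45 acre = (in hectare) 15.96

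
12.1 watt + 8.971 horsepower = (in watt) 6702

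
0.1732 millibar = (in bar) 0.0001732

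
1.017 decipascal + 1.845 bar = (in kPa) 184.5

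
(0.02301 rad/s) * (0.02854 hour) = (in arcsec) 4.876e+05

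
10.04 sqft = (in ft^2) 10.04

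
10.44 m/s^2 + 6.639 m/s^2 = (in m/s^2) 17.08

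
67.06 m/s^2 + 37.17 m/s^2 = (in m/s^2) 104.2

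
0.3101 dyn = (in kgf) 3.162e-07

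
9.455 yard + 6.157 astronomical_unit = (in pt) 2.611e+15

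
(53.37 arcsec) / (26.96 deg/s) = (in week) 9.092e-10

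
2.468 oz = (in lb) 0.1542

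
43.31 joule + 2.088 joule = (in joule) 45.4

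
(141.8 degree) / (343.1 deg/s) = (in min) 0.006888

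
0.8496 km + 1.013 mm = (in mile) 0.5279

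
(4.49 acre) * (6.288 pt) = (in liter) 4.031e+04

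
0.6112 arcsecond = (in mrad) 0.002963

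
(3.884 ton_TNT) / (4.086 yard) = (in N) 4.349e+09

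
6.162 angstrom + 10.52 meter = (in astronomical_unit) 7.032e-11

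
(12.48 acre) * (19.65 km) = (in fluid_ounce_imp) 3.493e+13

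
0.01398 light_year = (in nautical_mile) 7.142e+10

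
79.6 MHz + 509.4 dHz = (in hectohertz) 7.96e+05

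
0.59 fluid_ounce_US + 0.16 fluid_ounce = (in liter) 0.02218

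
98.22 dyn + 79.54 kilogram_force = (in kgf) 79.54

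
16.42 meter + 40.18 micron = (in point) 4.654e+04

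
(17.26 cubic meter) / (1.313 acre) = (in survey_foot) 0.01066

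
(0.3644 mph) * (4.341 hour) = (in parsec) 8.25e-14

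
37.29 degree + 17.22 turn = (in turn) 17.32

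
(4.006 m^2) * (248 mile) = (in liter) 1.599e+09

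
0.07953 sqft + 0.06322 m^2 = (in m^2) 0.07061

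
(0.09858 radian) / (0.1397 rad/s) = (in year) 2.238e-08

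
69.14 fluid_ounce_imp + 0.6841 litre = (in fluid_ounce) 89.56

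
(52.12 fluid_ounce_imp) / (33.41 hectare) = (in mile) 2.754e-12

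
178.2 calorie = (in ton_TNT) 1.782e-07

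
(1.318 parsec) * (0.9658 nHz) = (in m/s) 3.928e+07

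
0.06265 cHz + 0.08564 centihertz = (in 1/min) 0.08897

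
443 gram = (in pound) 0.9766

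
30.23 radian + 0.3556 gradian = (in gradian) 1925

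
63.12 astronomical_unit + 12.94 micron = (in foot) 3.098e+13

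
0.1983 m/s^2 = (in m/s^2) 0.1983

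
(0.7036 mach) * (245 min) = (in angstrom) 3.522e+16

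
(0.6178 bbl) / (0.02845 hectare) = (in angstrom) 3.452e+06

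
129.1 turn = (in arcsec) 1.673e+08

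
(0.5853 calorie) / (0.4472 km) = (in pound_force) 0.001231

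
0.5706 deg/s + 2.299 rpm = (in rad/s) 0.2507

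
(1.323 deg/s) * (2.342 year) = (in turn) 2.714e+05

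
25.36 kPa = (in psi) 3.678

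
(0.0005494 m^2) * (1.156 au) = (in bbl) 5.976e+08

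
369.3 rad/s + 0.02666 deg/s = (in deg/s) 2.116e+04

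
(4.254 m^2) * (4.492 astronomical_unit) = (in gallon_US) 7.552e+14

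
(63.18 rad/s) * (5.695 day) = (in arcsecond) 6.412e+12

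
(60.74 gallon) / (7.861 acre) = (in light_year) 7.64e-22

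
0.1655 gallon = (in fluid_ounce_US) 21.18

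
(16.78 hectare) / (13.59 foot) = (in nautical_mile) 21.87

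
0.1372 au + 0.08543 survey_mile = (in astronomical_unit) 0.1372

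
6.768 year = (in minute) 3.557e+06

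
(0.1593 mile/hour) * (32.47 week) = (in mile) 869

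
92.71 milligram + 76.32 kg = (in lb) 168.3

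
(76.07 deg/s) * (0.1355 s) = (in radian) 0.1799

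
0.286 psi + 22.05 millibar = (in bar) 0.04177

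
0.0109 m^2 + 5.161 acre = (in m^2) 2.089e+04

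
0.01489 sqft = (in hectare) 1.383e-07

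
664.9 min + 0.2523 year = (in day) 92.55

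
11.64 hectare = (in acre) 28.76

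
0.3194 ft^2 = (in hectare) 2.967e-06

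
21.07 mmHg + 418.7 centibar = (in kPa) 421.5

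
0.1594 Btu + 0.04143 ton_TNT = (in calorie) 4.143e+07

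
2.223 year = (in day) 811.4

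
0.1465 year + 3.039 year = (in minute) 1.674e+06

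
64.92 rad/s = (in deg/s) 3720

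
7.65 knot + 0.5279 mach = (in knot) 357.1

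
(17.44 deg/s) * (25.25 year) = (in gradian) 1.543e+10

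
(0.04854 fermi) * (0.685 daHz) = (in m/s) 3.325e-16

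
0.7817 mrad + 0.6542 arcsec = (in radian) 0.0007849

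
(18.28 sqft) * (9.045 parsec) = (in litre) 4.74e+20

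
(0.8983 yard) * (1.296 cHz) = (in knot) 0.02069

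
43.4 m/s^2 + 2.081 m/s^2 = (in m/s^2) 45.48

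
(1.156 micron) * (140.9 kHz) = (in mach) 0.0004784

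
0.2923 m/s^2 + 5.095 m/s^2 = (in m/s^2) 5.387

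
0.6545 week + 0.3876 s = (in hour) 110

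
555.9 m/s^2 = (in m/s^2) 555.9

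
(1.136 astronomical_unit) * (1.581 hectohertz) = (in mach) 7.891e+10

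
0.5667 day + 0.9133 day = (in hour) 35.52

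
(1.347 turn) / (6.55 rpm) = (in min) 0.2056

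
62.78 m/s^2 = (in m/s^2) 62.78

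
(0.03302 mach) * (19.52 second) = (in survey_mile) 0.1364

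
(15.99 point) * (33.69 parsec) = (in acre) 1.449e+12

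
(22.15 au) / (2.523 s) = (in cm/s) 1.313e+14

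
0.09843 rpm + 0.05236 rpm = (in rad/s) 0.01579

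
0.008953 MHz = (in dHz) 8.953e+04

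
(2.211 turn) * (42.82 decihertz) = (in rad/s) 59.49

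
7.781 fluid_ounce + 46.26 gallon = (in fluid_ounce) 5929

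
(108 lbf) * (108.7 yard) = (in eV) 2.98e+23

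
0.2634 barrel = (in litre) 41.88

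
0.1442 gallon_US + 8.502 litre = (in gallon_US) 2.39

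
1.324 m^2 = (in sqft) 14.25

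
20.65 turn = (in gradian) 8260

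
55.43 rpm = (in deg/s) 332.6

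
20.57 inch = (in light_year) 5.523e-17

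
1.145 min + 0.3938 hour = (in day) 0.0172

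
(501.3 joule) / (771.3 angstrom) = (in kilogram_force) 6.628e+08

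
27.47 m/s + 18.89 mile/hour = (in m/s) 35.91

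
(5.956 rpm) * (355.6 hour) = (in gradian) 5.083e+07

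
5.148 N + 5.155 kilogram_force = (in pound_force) 12.52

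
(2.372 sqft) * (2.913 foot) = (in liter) 195.7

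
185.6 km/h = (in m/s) 51.56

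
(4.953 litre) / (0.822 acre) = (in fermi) 1.489e+09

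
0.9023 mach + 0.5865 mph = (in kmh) 1107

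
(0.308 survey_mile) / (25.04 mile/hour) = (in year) 1.404e-06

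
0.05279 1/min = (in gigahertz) 8.798e-13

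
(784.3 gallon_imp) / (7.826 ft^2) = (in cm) 490.4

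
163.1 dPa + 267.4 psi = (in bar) 18.44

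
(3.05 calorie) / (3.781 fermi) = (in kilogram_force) 3.442e+14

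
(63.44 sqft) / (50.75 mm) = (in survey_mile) 0.07216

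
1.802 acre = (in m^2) 7292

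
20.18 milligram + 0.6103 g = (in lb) 0.00139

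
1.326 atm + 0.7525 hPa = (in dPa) 1.344e+06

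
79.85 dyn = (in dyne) 79.85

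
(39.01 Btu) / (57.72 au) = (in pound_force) 1.072e-09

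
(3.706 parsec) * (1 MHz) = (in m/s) 1.144e+23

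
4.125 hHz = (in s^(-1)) 412.5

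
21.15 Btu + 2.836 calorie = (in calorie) 5336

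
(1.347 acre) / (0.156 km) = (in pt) 9.905e+04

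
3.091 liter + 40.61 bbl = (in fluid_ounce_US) 2.184e+05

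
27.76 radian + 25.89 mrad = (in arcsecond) 5.731e+06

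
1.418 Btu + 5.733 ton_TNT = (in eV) 1.497e+29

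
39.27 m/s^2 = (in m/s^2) 39.27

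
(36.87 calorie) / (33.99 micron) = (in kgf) 4.628e+05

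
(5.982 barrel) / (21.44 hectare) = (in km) 4.436e-09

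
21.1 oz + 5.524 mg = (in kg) 0.5982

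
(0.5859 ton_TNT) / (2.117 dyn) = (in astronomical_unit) 774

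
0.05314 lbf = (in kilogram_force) 0.0241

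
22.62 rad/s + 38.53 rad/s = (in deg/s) 3504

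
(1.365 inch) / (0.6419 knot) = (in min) 0.00175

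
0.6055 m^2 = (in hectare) 6.055e-05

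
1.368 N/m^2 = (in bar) 1.368e-05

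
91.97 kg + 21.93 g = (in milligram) 9.199e+07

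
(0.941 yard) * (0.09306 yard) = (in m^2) 0.07322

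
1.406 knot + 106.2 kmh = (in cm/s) 3022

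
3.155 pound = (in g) 1431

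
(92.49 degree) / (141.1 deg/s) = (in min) 0.01092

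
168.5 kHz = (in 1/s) 1.685e+05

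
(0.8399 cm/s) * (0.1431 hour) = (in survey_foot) 14.2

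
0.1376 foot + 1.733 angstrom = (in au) 2.804e-13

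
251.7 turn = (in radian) 1581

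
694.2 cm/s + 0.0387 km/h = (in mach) 0.02042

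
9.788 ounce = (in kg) 0.2775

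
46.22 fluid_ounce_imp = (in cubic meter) 0.001313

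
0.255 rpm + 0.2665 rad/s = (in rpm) 2.8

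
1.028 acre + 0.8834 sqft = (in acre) 1.028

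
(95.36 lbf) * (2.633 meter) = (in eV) 6.971e+21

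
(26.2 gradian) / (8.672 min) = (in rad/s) 0.000791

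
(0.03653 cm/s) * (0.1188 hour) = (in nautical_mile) 8.436e-05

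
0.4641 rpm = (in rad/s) 0.0486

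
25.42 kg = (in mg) 2.542e+07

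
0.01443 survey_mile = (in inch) 914.3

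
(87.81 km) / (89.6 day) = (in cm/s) 1.134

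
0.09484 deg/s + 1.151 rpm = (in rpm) 1.167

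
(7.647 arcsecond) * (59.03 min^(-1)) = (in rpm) 0.0003483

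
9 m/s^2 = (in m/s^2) 9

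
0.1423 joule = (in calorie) 0.03401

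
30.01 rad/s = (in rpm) 286.6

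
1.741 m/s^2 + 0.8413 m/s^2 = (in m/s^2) 2.582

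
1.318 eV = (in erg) 2.112e-12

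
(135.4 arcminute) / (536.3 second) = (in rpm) 0.0007013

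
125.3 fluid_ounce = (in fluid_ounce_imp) 130.4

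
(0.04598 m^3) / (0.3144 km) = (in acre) 3.614e-08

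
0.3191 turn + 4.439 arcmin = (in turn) 0.3193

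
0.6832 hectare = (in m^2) 6832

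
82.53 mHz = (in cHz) 8.253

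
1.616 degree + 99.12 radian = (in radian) 99.15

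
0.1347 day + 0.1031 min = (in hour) 3.235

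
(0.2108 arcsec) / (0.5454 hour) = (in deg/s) 2.982e-08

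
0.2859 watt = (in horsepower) 0.0003834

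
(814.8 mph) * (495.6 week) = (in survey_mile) 6.784e+07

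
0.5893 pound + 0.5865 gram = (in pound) 0.5906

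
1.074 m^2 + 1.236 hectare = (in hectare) 1.236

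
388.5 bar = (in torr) 2.914e+05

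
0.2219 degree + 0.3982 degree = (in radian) 0.01082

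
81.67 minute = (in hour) 1.361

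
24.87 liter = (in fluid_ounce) 841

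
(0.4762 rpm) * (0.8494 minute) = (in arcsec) 5.242e+05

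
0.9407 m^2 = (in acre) 0.0002325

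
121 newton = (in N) 121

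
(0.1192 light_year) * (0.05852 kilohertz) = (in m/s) 6.599e+16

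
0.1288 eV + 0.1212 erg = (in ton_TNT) 2.897e-18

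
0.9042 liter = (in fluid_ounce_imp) 31.82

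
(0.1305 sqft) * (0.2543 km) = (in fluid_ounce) 1.043e+05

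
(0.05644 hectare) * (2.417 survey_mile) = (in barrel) 1.381e+07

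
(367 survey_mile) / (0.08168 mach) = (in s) 2.124e+04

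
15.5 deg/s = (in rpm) 2.583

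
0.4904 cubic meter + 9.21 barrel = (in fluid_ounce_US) 6.61e+04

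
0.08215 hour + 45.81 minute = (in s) 3044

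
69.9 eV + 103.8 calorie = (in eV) 2.711e+21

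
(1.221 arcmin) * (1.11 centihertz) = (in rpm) 3.765e-05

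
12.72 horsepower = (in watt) 9485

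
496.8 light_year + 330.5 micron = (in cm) 4.7e+20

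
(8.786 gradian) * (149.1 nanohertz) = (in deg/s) 1.179e-06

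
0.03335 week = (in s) 2.017e+04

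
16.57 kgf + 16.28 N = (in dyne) 1.788e+07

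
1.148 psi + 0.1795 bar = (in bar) 0.2587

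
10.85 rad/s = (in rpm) 103.6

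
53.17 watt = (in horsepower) 0.0713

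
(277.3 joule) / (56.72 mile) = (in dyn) 303.8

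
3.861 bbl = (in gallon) 162.2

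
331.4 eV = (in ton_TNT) 1.269e-26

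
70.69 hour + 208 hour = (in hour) 278.7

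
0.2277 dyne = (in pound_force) 5.119e-07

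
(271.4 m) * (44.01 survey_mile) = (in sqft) 2.069e+08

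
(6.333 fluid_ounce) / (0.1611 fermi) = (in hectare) 1.163e+08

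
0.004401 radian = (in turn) 0.0007004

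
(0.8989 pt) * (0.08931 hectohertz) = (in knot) 0.005505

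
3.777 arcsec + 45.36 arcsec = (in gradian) 0.01517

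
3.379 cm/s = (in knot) 0.06568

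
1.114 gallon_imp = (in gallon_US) 1.338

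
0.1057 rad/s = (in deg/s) 6.056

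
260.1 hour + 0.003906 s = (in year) 0.02969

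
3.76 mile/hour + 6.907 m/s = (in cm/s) 858.8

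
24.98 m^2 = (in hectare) 0.002498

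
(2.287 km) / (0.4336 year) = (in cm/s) 0.01673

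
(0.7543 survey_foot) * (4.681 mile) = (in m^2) 1732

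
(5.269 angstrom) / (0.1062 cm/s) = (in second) 4.961e-07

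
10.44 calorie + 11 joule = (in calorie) 13.07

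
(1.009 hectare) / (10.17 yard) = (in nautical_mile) 0.5859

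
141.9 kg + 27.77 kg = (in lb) 374.1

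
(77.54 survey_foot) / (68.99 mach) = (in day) 1.164e-08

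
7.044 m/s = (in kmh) 25.36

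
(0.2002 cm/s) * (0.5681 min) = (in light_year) 7.213e-18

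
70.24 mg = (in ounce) 0.002478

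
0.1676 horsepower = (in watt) 125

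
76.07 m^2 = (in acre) 0.0188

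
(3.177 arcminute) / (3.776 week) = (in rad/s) 4.047e-10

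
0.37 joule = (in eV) 2.309e+18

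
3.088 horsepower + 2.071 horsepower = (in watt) 3847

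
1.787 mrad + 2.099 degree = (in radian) 0.03842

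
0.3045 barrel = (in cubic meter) 0.04841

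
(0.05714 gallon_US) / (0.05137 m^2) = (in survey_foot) 0.01381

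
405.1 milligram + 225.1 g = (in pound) 0.4972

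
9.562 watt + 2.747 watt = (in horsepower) 0.01651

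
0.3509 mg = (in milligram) 0.3509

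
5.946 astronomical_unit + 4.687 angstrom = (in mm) 8.895e+14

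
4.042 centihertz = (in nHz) 4.042e+07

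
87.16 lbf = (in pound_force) 87.16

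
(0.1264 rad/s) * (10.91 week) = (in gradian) 5.31e+07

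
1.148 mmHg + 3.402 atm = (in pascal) 3.449e+05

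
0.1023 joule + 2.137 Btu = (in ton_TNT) 5.389e-07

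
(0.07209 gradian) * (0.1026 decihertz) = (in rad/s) 1.162e-05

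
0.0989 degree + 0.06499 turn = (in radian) 0.4101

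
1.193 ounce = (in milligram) 3.382e+04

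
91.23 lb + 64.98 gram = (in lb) 91.37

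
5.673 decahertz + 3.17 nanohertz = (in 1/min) 3404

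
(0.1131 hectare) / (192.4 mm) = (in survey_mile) 3.653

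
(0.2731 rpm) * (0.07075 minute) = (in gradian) 7.729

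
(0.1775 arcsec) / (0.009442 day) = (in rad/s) 1.055e-09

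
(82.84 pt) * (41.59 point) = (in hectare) 4.288e-08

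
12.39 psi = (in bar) 0.8543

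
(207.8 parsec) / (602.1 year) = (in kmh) 1.216e+09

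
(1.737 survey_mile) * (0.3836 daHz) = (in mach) 31.49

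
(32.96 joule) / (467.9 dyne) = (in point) 1.997e+07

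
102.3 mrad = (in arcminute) 351.7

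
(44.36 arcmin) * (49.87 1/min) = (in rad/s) 0.01073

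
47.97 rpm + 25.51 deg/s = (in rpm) 52.22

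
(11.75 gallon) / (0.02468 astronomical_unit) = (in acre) 2.977e-15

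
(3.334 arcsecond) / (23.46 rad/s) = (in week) 1.139e-12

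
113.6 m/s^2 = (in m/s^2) 113.6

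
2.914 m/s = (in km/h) 10.49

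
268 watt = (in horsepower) 0.3594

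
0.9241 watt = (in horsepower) 0.001239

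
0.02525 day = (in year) 6.918e-05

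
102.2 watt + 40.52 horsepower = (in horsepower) 40.66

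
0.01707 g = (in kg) 1.707e-05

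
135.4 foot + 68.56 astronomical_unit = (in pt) 2.907e+16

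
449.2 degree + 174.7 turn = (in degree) 6.334e+04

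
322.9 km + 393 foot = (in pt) 9.156e+08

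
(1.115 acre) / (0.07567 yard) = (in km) 65.21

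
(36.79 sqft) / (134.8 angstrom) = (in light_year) 2.68e-08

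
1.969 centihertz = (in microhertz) 1.969e+04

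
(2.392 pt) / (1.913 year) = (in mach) 4.108e-14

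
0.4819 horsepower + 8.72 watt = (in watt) 368.1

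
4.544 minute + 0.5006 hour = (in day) 0.02401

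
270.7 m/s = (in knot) 526.2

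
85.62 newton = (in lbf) 19.25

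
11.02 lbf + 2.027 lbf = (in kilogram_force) 5.918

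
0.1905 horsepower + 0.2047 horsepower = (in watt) 294.7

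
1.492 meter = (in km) 0.001492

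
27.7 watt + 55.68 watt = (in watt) 83.38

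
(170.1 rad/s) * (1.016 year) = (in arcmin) 1.874e+13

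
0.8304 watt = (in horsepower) 0.001114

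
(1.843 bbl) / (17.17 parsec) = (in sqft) 5.953e-18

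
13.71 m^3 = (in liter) 1.371e+04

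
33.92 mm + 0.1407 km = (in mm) 1.407e+05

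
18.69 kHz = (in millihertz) 1.869e+07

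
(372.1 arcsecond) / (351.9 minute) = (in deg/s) 4.895e-06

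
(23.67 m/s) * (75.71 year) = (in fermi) 5.651e+25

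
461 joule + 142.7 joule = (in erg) 6.037e+09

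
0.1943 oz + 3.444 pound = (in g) 1568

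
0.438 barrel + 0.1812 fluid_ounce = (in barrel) 0.438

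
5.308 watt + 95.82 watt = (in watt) 101.1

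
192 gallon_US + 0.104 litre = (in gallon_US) 192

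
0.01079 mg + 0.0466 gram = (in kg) 4.661e-05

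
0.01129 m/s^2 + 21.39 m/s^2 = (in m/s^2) 21.4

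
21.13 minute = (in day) 0.01467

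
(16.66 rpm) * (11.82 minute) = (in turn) 196.9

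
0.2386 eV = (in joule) 3.823e-20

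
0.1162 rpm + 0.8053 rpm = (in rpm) 0.9215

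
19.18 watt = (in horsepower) 0.02572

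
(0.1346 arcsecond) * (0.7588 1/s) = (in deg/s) 2.837e-05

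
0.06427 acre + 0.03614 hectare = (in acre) 0.1536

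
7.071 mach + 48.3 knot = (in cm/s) 2.433e+05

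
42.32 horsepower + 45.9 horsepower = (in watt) 6.579e+04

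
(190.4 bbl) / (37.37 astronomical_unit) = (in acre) 1.338e-15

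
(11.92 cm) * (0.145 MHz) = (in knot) 3.36e+04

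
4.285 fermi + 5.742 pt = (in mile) 1.259e-06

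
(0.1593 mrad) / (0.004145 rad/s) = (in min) 0.0006405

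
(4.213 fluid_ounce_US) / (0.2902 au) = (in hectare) 2.87e-19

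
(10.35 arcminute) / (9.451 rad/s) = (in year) 1.01e-11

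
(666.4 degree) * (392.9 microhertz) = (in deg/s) 0.2618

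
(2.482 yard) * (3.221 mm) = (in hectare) 7.31e-07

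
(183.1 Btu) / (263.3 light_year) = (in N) 7.755e-14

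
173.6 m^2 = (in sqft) 1869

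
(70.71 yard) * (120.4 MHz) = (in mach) 2.286e+07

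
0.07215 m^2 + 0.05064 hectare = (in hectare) 0.05065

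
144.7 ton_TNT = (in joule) 6.054e+11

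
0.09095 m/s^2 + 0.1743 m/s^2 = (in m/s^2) 0.2652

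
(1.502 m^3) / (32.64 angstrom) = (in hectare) 4.602e+04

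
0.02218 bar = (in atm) 0.02189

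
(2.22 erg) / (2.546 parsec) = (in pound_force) 6.353e-25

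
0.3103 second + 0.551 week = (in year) 0.01057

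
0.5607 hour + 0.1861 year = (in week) 9.707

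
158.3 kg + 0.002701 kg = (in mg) 1.583e+08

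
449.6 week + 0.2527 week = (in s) 2.721e+08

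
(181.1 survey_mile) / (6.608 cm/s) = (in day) 51.05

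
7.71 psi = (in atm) 0.5246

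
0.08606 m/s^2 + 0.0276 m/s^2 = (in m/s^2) 0.1137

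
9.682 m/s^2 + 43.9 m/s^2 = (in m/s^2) 53.58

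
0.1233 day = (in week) 0.01761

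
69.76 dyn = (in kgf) 7.114e-05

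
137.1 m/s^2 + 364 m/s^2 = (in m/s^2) 501.1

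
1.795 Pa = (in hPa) 0.01795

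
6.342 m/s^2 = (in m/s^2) 6.342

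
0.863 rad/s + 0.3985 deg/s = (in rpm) 8.307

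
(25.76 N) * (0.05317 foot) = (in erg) 4.175e+06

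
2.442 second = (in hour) 0.0006783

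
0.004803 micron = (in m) 4.803e-09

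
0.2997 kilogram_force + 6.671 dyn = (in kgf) 0.2997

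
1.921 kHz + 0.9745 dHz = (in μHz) 1.921e+09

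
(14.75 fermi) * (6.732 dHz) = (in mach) 2.916e-17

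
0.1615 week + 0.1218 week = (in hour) 47.59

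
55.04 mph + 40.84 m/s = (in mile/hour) 146.4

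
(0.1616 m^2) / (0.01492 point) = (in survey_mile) 19.08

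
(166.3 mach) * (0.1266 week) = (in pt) 1.229e+13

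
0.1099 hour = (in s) 395.6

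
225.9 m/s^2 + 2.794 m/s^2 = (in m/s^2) 228.7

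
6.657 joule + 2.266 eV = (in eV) 4.155e+19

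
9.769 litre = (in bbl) 0.06145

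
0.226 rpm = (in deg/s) 1.356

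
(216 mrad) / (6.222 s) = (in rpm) 0.3315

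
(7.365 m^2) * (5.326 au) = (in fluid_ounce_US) 1.984e+17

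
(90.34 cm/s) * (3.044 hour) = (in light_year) 1.046e-12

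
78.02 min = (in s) 4681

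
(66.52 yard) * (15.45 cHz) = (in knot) 18.27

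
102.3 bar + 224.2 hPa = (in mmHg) 7.69e+04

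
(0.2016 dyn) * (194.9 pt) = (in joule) 1.386e-07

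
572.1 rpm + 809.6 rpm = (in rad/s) 144.7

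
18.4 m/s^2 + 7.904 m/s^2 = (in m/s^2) 26.3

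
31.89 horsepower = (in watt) 2.378e+04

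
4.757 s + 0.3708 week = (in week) 0.3708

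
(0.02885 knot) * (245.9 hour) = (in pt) 3.724e+07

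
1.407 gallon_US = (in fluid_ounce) 180.1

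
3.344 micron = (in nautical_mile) 1.806e-09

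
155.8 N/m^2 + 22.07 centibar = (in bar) 0.2223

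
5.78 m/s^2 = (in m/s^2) 5.78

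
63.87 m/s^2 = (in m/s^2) 63.87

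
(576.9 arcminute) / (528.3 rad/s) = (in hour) 8.824e-08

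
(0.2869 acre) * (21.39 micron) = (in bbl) 0.1562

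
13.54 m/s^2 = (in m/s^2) 13.54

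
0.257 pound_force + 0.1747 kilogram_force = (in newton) 2.856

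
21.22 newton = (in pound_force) 4.77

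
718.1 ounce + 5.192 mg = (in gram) 2.036e+04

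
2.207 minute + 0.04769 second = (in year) 4.201e-06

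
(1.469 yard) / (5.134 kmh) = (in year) 2.987e-08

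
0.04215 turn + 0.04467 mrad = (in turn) 0.04216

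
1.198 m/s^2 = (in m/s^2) 1.198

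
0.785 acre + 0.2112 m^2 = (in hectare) 0.3177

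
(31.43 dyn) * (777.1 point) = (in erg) 861.6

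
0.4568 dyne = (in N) 4.568e-06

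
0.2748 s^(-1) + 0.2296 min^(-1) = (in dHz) 2.786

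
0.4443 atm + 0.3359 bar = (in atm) 0.7758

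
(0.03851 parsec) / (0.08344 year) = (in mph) 1.01e+09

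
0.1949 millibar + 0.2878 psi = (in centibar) 2.004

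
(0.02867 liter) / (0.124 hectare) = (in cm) 2.312e-06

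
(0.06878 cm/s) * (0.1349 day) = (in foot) 26.3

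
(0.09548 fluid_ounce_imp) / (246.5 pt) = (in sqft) 0.0003358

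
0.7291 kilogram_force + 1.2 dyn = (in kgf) 0.7291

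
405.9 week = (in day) 2841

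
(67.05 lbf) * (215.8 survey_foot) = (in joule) 1.962e+04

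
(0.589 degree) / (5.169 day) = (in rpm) 2.198e-07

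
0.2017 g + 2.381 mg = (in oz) 0.007199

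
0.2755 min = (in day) 0.0001913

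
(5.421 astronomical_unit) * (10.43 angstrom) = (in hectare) 0.08458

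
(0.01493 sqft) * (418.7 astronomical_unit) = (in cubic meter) 8.688e+10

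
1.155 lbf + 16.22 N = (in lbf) 4.801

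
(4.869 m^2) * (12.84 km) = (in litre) 6.252e+07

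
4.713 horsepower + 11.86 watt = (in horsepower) 4.729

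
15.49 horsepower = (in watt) 1.155e+04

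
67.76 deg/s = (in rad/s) 1.183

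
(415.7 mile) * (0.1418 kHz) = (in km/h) 3.415e+08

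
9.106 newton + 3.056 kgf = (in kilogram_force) 3.985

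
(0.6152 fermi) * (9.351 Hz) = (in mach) 1.689e-17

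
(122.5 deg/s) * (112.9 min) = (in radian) 1.448e+04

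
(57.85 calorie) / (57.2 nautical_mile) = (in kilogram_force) 0.000233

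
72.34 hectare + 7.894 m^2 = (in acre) 178.8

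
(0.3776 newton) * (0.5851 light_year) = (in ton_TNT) 4.996e+05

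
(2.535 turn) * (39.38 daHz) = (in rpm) 5.99e+04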